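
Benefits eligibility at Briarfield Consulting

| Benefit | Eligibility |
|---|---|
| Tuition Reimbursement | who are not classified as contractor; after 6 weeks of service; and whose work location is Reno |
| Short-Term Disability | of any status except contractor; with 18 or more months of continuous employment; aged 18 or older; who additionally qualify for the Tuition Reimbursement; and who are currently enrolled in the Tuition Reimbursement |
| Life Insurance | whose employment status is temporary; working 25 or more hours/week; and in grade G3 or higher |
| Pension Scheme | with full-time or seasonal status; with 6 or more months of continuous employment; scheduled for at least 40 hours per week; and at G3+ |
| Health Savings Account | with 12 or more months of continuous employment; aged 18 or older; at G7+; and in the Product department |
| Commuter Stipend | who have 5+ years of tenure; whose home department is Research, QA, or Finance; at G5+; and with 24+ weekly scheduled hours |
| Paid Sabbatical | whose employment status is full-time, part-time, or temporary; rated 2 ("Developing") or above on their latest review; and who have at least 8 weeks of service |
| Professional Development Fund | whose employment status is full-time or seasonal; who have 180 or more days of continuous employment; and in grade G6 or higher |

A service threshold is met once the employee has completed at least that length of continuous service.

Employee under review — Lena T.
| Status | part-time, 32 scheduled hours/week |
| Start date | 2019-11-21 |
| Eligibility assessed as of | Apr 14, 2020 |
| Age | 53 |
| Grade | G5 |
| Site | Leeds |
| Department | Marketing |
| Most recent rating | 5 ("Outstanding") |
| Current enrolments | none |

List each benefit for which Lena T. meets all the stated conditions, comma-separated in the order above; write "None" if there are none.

Paid Sabbatical

Service from 2019-11-21 to Apr 14, 2020: 145 days.
Tuition Reimbursement — status part-time ✓ (not excluded); service 145 days ≥ 6 weeks (≈42 days) ✓; site Leeds ✗ (not Reno) → not eligible.
Short-Term Disability — status part-time ✓ (not excluded); service 145 days < 18 months (≈540 days) ✗ → not eligible.
Life Insurance — status part-time ✗ (requires temporary) → not eligible.
Pension Scheme — status part-time ✗ (requires full-time or seasonal) → not eligible.
Health Savings Account — service 145 days < 12 months (≈360 days) ✗ → not eligible.
Commuter Stipend — service 145 days < 5 years (≈1825 days) ✗ → not eligible.
Paid Sabbatical — status part-time ✓; rating 5 ≥ 2 ✓; service 145 days ≥ 8 weeks (≈56 days) ✓ → eligible.
Professional Development Fund — status part-time ✗ (requires full-time or seasonal) → not eligible.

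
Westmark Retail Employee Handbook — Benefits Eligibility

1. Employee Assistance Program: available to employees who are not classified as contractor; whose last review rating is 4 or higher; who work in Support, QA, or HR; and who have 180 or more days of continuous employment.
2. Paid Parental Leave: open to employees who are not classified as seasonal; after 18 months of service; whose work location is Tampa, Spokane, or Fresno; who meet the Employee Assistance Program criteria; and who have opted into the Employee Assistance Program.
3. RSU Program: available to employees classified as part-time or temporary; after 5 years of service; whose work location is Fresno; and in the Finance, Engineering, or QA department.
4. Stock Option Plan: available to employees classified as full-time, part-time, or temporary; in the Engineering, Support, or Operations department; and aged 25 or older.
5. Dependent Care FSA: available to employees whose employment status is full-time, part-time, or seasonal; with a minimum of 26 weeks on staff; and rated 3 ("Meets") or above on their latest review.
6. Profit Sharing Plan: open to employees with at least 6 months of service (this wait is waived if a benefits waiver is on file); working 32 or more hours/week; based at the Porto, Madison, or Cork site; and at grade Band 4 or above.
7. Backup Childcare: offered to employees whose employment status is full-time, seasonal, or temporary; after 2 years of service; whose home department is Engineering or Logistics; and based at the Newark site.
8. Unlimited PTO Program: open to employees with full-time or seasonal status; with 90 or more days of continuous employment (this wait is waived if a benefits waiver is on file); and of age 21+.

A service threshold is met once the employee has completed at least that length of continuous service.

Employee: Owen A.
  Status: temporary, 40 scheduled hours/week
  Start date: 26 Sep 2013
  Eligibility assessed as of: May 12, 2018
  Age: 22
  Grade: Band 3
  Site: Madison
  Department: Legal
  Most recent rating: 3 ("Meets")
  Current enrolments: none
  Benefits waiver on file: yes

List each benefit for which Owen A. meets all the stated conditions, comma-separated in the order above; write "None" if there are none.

None

Service from 26 Sep 2013 to May 12, 2018: 1689 days.
Employee Assistance Program — status temporary ✓ (not excluded); rating 3 < 4 ✗ → not eligible.
Paid Parental Leave — status temporary ✓ (not excluded); service 1689 days ≥ 18 months (≈540 days) ✓; site Madison ✗ (not Tampa, Spokane, or Fresno) → not eligible.
RSU Program — status temporary ✓; service 1689 days < 5 years (≈1825 days) ✗ → not eligible.
Stock Option Plan — status temporary ✓; dept Legal ✗ → not eligible.
Dependent Care FSA — status temporary ✗ (requires full-time, part-time, or seasonal) → not eligible.
Profit Sharing Plan — benefits waiver on file ✓; 40 hrs/wk ≥ 32 ✓; site Madison ✓; grade Band 3 < Band 4 ✗ → not eligible.
Backup Childcare — status temporary ✓; service 1689 days ≥ 2 years (≈730 days) ✓; dept Legal ✗ → not eligible.
Unlimited PTO Program — status temporary ✗ (requires full-time or seasonal) → not eligible.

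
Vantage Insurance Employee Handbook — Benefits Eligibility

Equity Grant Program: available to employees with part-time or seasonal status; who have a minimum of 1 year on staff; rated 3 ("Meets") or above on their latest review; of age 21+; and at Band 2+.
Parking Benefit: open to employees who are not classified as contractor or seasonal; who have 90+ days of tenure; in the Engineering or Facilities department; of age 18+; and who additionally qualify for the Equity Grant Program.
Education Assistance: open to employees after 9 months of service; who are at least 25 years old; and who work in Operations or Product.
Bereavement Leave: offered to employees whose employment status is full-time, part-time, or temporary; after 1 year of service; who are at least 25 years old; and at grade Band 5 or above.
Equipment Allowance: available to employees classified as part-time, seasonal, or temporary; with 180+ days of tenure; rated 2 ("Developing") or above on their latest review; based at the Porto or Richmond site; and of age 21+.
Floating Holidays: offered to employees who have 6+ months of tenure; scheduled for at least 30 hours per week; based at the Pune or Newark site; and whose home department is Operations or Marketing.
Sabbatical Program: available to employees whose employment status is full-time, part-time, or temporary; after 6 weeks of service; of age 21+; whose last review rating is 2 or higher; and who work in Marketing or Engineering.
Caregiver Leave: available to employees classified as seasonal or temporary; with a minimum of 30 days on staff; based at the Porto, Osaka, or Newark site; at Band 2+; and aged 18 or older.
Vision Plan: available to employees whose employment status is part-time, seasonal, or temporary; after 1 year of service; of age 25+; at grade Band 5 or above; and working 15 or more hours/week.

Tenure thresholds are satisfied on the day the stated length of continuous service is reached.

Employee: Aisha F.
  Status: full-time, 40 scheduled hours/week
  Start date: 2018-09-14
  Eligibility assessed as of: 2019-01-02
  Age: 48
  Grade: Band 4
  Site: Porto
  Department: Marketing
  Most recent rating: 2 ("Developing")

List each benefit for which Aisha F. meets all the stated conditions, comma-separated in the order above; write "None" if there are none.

Service from 2018-09-14 to 2019-01-02: 110 days.
Equity Grant Program — status full-time ✗ (requires part-time or seasonal) → not eligible.
Parking Benefit — status full-time ✓ (not excluded); service 110 days ≥ 90 days ✓; dept Marketing ✗ → not eligible.
Education Assistance — service 110 days < 9 months (≈270 days) ✗ → not eligible.
Bereavement Leave — status full-time ✓; service 110 days < 1 year (≈365 days) ✗ → not eligible.
Equipment Allowance — status full-time ✗ (requires part-time, seasonal, or temporary) → not eligible.
Floating Holidays — service 110 days < 6 months (≈180 days) ✗ → not eligible.
Sabbatical Program — status full-time ✓; service 110 days ≥ 6 weeks (≈42 days) ✓; age 48 ≥ 21 ✓; rating 2 ≥ 2 ✓; dept Marketing ✓ → eligible.
Caregiver Leave — status full-time ✗ (requires seasonal or temporary) → not eligible.
Vision Plan — status full-time ✗ (requires part-time, seasonal, or temporary) → not eligible.

Sabbatical Program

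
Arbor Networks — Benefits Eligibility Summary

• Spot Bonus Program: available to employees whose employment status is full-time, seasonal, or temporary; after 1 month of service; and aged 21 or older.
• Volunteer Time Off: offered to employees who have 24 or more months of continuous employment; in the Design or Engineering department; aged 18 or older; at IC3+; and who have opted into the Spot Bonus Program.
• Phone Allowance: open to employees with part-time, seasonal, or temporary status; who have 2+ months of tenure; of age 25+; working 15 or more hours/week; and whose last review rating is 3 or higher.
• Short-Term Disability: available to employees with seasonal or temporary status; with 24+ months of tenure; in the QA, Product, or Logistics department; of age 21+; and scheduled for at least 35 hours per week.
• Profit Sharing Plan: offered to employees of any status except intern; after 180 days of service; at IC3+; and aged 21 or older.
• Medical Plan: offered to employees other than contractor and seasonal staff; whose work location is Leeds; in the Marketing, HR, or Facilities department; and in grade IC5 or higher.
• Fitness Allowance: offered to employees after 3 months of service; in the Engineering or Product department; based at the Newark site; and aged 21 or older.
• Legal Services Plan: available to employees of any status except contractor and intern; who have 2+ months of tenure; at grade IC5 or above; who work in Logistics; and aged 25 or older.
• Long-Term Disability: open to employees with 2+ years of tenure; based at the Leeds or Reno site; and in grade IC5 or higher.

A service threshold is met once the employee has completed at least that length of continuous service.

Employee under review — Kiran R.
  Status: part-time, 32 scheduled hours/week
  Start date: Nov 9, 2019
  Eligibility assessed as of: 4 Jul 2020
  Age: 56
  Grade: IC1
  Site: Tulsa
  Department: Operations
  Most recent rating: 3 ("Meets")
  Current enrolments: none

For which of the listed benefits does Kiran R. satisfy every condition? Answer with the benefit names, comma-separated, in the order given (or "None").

Service from Nov 9, 2019 to 4 Jul 2020: 238 days.
Spot Bonus Program — status part-time ✗ (requires full-time, seasonal, or temporary) → not eligible.
Volunteer Time Off — service 238 days < 24 months (≈720 days) ✗ → not eligible.
Phone Allowance — status part-time ✓; service 238 days ≥ 2 months (≈60 days) ✓; age 56 ≥ 25 ✓; 32 hrs/wk ≥ 15 ✓; rating 3 ≥ 3 ✓ → eligible.
Short-Term Disability — status part-time ✗ (requires seasonal or temporary) → not eligible.
Profit Sharing Plan — status part-time ✓ (not excluded); service 238 days ≥ 180 days ✓; grade IC1 < IC3 ✗ → not eligible.
Medical Plan — status part-time ✓ (not excluded); site Tulsa ✗ (not Leeds) → not eligible.
Fitness Allowance — service 238 days ≥ 3 months (≈90 days) ✓; dept Operations ✗ → not eligible.
Legal Services Plan — status part-time ✓ (not excluded); service 238 days ≥ 2 months (≈60 days) ✓; grade IC1 < IC5 ✗ → not eligible.
Long-Term Disability — service 238 days < 2 years (≈730 days) ✗ → not eligible.

Phone Allowance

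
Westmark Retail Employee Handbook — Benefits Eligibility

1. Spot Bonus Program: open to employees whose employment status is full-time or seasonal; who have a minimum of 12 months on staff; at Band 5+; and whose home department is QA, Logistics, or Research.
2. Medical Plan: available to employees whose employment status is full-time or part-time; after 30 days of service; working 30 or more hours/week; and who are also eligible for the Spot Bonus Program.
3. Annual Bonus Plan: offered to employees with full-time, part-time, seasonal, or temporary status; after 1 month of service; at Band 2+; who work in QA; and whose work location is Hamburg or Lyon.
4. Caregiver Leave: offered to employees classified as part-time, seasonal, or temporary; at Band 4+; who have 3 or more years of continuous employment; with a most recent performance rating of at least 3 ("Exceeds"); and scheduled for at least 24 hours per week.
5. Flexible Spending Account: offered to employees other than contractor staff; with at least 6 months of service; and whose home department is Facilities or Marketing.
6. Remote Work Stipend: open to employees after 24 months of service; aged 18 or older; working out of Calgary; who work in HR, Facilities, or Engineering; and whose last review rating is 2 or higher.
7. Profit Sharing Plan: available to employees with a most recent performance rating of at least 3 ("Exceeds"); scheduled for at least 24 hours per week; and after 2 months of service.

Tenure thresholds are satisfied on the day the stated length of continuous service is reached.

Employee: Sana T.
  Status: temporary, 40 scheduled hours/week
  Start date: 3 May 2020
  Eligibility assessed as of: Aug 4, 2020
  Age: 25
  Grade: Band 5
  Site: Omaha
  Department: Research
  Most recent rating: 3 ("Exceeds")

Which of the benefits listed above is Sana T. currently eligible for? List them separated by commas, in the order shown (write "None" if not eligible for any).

Profit Sharing Plan

Service from 3 May 2020 to Aug 4, 2020: 93 days.
Spot Bonus Program — status temporary ✗ (requires full-time or seasonal) → not eligible.
Medical Plan — status temporary ✗ (requires full-time or part-time) → not eligible.
Annual Bonus Plan — status temporary ✓; service 93 days ≥ 1 month (≈30 days) ✓; grade Band 5 ≥ Band 2 ✓; dept Research ✗ → not eligible.
Caregiver Leave — status temporary ✓; grade Band 5 ≥ Band 4 ✓; service 93 days < 3 years (≈1095 days) ✗ → not eligible.
Flexible Spending Account — status temporary ✓ (not excluded); service 93 days < 6 months (≈180 days) ✗ → not eligible.
Remote Work Stipend — service 93 days < 24 months (≈720 days) ✗ → not eligible.
Profit Sharing Plan — rating 3 ≥ 3 ✓; 40 hrs/wk ≥ 24 ✓; service 93 days ≥ 2 months (≈60 days) ✓ → eligible.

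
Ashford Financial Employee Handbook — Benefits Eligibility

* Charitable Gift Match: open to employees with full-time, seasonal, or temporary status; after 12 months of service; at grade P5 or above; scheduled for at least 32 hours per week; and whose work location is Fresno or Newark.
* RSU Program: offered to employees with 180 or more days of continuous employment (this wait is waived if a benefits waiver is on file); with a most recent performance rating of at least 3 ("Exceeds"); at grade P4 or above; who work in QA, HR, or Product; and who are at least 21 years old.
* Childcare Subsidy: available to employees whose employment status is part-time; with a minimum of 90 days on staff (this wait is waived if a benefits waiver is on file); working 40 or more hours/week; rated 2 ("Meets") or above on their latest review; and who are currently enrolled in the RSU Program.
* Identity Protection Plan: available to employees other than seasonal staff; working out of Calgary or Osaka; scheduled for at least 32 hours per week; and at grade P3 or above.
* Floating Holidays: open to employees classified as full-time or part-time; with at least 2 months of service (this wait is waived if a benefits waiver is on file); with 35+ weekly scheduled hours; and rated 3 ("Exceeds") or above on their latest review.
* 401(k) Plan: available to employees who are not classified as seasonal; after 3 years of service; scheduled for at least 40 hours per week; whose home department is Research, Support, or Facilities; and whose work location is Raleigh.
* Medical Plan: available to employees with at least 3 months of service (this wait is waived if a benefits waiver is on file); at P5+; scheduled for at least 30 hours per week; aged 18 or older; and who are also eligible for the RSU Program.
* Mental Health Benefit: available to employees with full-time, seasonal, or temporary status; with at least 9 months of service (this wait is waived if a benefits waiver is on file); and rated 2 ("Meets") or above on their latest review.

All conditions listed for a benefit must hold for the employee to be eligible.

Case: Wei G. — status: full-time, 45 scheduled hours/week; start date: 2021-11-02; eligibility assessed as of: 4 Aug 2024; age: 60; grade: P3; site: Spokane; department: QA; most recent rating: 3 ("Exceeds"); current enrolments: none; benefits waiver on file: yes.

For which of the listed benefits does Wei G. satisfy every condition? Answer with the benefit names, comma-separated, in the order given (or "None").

Service from 2021-11-02 to 4 Aug 2024: 1006 days.
Charitable Gift Match — status full-time ✓; service 1006 days ≥ 12 months (≈360 days) ✓; grade P3 < P5 ✗ → not eligible.
RSU Program — benefits waiver on file ✓; rating 3 ≥ 3 ✓; grade P3 < P4 ✗ → not eligible.
Childcare Subsidy — status full-time ✗ (requires part-time) → not eligible.
Identity Protection Plan — status full-time ✓ (not excluded); site Spokane ✗ (not Calgary or Osaka) → not eligible.
Floating Holidays — status full-time ✓; benefits waiver on file ✓; 45 hrs/wk ≥ 35 ✓; rating 3 ≥ 3 ✓ → eligible.
401(k) Plan — status full-time ✓ (not excluded); service 1006 days < 3 years (≈1095 days) ✗ → not eligible.
Medical Plan — benefits waiver on file ✓; grade P3 < P5 ✗ → not eligible.
Mental Health Benefit — status full-time ✓; benefits waiver on file ✓; rating 3 ≥ 2 ✓ → eligible.

Floating Holidays, Mental Health Benefit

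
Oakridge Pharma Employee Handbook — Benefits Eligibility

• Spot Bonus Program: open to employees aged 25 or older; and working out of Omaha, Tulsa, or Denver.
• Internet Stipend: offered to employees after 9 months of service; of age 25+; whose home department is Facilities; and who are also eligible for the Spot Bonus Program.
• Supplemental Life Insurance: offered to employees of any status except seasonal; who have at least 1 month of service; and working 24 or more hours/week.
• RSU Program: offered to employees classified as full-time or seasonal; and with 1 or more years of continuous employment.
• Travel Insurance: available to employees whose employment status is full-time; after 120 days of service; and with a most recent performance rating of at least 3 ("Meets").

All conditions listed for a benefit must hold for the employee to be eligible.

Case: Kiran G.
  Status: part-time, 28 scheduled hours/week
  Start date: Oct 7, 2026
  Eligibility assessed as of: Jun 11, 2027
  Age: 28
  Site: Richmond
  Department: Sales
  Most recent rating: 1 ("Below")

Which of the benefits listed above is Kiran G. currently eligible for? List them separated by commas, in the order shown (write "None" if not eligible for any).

Service from Oct 7, 2026 to Jun 11, 2027: 247 days.
Spot Bonus Program — age 28 ≥ 25 ✓; site Richmond ✗ (not Omaha, Tulsa, or Denver) → not eligible.
Internet Stipend — service 247 days < 9 months (≈270 days) ✗ → not eligible.
Supplemental Life Insurance — status part-time ✓ (not excluded); service 247 days ≥ 1 month (≈30 days) ✓; 28 hrs/wk ≥ 24 ✓ → eligible.
RSU Program — status part-time ✗ (requires full-time or seasonal) → not eligible.
Travel Insurance — status part-time ✗ (requires full-time) → not eligible.

Supplemental Life Insurance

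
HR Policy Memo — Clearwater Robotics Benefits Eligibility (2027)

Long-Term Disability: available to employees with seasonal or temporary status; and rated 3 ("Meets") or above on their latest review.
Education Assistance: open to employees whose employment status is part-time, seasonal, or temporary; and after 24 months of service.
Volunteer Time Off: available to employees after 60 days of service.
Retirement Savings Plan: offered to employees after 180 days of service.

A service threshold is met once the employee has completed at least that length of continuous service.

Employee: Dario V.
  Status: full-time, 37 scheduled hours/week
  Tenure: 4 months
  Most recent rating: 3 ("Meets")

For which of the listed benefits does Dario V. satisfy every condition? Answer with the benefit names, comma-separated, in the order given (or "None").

Long-Term Disability — status full-time ✗ (requires seasonal or temporary) → not eligible.
Education Assistance — status full-time ✗ (requires part-time, seasonal, or temporary) → not eligible.
Volunteer Time Off — service 4 months ≥ 60 days ✓ → eligible.
Retirement Savings Plan — service 4 months < 180 days ✗ → not eligible.

Volunteer Time Off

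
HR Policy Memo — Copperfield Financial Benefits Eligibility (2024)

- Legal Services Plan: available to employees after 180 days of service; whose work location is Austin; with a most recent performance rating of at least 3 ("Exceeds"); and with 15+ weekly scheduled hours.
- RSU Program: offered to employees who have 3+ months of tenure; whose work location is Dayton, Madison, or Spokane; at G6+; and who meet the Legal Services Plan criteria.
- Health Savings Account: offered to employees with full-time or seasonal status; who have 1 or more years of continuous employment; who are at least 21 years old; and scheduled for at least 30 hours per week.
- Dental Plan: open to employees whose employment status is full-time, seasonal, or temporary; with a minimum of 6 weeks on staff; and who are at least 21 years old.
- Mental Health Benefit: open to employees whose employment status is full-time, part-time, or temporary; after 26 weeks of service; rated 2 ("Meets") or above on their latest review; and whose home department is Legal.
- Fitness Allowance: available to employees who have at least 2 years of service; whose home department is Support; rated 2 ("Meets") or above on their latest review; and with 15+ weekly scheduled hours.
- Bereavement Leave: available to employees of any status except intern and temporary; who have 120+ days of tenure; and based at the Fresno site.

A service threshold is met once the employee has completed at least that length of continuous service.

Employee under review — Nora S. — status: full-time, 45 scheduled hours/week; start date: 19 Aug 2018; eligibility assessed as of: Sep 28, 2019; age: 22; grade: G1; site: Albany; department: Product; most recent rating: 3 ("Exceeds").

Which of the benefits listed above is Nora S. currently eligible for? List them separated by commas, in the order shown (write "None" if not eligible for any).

Service from 19 Aug 2018 to Sep 28, 2019: 405 days.
Legal Services Plan — service 405 days ≥ 180 days ✓; site Albany ✗ (not Austin) → not eligible.
RSU Program — service 405 days ≥ 3 months (≈90 days) ✓; site Albany ✗ (not Dayton, Madison, or Spokane) → not eligible.
Health Savings Account — status full-time ✓; service 405 days ≥ 1 year (≈365 days) ✓; age 22 ≥ 21 ✓; 45 hrs/wk ≥ 30 ✓ → eligible.
Dental Plan — status full-time ✓; service 405 days ≥ 6 weeks (≈42 days) ✓; age 22 ≥ 21 ✓ → eligible.
Mental Health Benefit — status full-time ✓; service 405 days ≥ 26 weeks (≈182 days) ✓; rating 3 ≥ 2 ✓; dept Product ✗ → not eligible.
Fitness Allowance — service 405 days < 2 years (≈730 days) ✗ → not eligible.
Bereavement Leave — status full-time ✓ (not excluded); service 405 days ≥ 120 days ✓; site Albany ✗ (not Fresno) → not eligible.

Health Savings Account, Dental Plan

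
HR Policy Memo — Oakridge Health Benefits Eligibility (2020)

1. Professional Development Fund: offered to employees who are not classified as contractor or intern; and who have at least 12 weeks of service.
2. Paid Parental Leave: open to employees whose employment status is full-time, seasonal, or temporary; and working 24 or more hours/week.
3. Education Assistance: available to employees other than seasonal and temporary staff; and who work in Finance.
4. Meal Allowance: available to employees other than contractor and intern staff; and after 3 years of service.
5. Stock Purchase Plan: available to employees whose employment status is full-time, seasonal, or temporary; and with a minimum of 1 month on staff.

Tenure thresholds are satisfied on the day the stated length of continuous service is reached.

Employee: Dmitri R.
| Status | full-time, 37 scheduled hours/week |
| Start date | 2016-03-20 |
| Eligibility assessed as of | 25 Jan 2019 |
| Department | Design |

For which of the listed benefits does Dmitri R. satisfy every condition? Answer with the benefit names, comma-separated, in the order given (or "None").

Service from 2016-03-20 to 25 Jan 2019: 1041 days.
Professional Development Fund — status full-time ✓ (not excluded); service 1041 days ≥ 12 weeks (≈84 days) ✓ → eligible.
Paid Parental Leave — status full-time ✓; 37 hrs/wk ≥ 24 ✓ → eligible.
Education Assistance — status full-time ✓ (not excluded); dept Design ✗ → not eligible.
Meal Allowance — status full-time ✓ (not excluded); service 1041 days < 3 years (≈1095 days) ✗ → not eligible.
Stock Purchase Plan — status full-time ✓; service 1041 days ≥ 1 month (≈30 days) ✓ → eligible.

Professional Development Fund, Paid Parental Leave, Stock Purchase Plan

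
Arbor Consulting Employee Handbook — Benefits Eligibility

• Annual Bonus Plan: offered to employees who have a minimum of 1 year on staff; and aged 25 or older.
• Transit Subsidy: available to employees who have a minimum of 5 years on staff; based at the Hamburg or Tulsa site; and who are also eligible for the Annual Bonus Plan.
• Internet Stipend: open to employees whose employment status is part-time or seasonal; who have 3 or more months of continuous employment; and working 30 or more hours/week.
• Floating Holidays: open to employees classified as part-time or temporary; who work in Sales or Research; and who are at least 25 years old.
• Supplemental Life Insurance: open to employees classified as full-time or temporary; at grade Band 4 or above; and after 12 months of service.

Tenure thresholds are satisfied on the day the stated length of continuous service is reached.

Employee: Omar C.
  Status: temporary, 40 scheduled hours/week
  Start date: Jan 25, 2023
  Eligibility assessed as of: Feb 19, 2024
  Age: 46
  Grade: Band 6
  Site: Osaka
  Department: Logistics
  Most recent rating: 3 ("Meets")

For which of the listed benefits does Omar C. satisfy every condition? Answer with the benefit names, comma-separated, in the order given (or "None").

Annual Bonus Plan, Supplemental Life Insurance

Service from Jan 25, 2023 to Feb 19, 2024: 390 days.
Annual Bonus Plan — service 390 days ≥ 1 year (≈365 days) ✓; age 46 ≥ 25 ✓ → eligible.
Transit Subsidy — service 390 days < 5 years (≈1825 days) ✗ → not eligible.
Internet Stipend — status temporary ✗ (requires part-time or seasonal) → not eligible.
Floating Holidays — status temporary ✓; dept Logistics ✗ → not eligible.
Supplemental Life Insurance — status temporary ✓; grade Band 6 ≥ Band 4 ✓; service 390 days ≥ 12 months (≈360 days) ✓ → eligible.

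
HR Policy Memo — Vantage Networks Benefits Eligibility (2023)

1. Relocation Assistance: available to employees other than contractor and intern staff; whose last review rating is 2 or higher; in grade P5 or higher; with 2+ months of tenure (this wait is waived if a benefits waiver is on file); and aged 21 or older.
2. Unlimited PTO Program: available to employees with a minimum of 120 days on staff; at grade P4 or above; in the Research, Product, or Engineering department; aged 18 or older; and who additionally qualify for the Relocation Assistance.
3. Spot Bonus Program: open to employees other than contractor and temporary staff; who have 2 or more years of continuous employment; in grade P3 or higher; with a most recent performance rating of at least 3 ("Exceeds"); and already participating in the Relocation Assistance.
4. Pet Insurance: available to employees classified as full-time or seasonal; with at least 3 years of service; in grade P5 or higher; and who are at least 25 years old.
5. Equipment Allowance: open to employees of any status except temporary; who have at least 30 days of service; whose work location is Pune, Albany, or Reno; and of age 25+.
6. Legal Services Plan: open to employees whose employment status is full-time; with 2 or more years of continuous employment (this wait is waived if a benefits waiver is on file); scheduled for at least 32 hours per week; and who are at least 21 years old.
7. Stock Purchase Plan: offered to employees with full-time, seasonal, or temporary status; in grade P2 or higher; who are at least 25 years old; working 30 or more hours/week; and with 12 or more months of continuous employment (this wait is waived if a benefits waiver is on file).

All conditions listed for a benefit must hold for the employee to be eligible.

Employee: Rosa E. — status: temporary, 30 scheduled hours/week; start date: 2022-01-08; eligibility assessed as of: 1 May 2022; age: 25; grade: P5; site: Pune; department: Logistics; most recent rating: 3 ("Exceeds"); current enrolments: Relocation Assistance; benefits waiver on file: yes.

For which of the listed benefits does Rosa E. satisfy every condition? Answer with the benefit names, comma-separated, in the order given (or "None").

Service from 2022-01-08 to 1 May 2022: 113 days.
Relocation Assistance — status temporary ✓ (not excluded); rating 3 ≥ 2 ✓; grade P5 ≥ P5 ✓; benefits waiver on file ✓; age 25 ≥ 21 ✓ → eligible.
Unlimited PTO Program — service 113 days < 120 days ✗ → not eligible.
Spot Bonus Program — status temporary ✗ (excluded) → not eligible.
Pet Insurance — status temporary ✗ (requires full-time or seasonal) → not eligible.
Equipment Allowance — status temporary ✗ (excluded) → not eligible.
Legal Services Plan — status temporary ✗ (requires full-time) → not eligible.
Stock Purchase Plan — status temporary ✓; grade P5 ≥ P2 ✓; age 25 ≥ 25 ✓; 30 hrs/wk ≥ 30 ✓; benefits waiver on file ✓ → eligible.

Relocation Assistance, Stock Purchase Plan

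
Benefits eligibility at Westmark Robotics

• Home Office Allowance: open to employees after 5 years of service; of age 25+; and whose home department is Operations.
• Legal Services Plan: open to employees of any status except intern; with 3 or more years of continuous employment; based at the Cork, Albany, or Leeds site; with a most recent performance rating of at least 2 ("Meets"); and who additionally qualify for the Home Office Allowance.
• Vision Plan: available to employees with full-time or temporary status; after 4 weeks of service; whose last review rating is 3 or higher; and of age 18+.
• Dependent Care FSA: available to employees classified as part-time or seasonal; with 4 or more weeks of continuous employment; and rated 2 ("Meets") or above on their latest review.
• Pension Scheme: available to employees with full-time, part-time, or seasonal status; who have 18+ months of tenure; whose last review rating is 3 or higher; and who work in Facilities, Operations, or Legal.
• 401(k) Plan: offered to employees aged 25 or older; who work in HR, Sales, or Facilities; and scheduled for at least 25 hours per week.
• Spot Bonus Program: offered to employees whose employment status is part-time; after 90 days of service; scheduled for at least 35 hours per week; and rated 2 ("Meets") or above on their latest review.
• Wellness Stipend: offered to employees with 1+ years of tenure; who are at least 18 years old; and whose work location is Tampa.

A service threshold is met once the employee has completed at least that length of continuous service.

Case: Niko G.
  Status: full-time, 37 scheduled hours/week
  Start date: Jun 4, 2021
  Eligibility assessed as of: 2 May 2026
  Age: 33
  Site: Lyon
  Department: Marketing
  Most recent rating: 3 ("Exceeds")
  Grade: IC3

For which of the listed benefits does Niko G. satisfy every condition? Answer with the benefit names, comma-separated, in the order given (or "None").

Vision Plan

Service from Jun 4, 2021 to 2 May 2026: 1793 days.
Home Office Allowance — service 1793 days < 5 years (≈1825 days) ✗ → not eligible.
Legal Services Plan — status full-time ✓ (not excluded); service 1793 days ≥ 3 years (≈1095 days) ✓; site Lyon ✗ (not Cork, Albany, or Leeds) → not eligible.
Vision Plan — status full-time ✓; service 1793 days ≥ 4 weeks (≈28 days) ✓; rating 3 ≥ 3 ✓; age 33 ≥ 18 ✓ → eligible.
Dependent Care FSA — status full-time ✗ (requires part-time or seasonal) → not eligible.
Pension Scheme — status full-time ✓; service 1793 days ≥ 18 months (≈540 days) ✓; rating 3 ≥ 3 ✓; dept Marketing ✗ → not eligible.
401(k) Plan — age 33 ≥ 25 ✓; dept Marketing ✗ → not eligible.
Spot Bonus Program — status full-time ✗ (requires part-time) → not eligible.
Wellness Stipend — service 1793 days ≥ 1 year (≈365 days) ✓; age 33 ≥ 18 ✓; site Lyon ✗ (not Tampa) → not eligible.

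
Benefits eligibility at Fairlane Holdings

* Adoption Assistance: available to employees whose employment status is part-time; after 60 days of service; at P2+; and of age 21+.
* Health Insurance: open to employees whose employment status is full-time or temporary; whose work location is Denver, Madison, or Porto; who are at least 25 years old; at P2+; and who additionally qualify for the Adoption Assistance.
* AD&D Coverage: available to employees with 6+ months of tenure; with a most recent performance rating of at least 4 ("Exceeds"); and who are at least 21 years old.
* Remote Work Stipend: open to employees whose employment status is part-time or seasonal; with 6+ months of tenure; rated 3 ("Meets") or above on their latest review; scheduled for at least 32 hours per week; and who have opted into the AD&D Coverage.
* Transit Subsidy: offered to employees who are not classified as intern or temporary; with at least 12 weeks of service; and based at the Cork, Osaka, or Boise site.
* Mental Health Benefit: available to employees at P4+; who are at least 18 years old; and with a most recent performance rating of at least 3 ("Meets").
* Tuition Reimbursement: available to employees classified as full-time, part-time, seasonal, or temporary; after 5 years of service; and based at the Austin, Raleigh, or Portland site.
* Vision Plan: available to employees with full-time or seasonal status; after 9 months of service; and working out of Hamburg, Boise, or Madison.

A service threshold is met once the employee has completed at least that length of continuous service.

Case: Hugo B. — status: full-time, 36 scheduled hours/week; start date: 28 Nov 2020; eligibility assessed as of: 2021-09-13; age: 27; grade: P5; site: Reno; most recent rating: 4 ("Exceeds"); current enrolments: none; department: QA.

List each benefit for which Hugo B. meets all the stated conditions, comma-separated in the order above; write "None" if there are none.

AD&D Coverage, Mental Health Benefit

Service from 28 Nov 2020 to 2021-09-13: 289 days.
Adoption Assistance — status full-time ✗ (requires part-time) → not eligible.
Health Insurance — status full-time ✓; site Reno ✗ (not Denver, Madison, or Porto) → not eligible.
AD&D Coverage — service 289 days ≥ 6 months (≈180 days) ✓; rating 4 ≥ 4 ✓; age 27 ≥ 21 ✓ → eligible.
Remote Work Stipend — status full-time ✗ (requires part-time or seasonal) → not eligible.
Transit Subsidy — status full-time ✓ (not excluded); service 289 days ≥ 12 weeks (≈84 days) ✓; site Reno ✗ (not Cork, Osaka, or Boise) → not eligible.
Mental Health Benefit — grade P5 ≥ P4 ✓; age 27 ≥ 18 ✓; rating 4 ≥ 3 ✓ → eligible.
Tuition Reimbursement — status full-time ✓; service 289 days < 5 years (≈1825 days) ✗ → not eligible.
Vision Plan — status full-time ✓; service 289 days ≥ 9 months (≈270 days) ✓; site Reno ✗ (not Hamburg, Boise, or Madison) → not eligible.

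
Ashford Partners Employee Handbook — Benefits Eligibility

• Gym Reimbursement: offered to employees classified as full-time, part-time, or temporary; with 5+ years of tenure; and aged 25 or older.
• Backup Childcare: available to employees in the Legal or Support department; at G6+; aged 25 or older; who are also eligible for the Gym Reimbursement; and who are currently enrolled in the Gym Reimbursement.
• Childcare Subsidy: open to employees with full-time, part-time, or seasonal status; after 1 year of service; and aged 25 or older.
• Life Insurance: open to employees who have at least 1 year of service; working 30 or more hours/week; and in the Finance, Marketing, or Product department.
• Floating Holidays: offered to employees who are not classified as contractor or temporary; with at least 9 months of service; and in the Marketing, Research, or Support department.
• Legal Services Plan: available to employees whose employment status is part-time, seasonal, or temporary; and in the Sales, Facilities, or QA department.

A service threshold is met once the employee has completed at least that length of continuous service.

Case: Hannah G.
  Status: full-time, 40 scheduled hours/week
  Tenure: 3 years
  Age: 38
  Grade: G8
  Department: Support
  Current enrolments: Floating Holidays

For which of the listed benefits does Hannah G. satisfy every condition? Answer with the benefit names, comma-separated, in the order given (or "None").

Childcare Subsidy, Floating Holidays

Gym Reimbursement — status full-time ✓; service 3 years < 5 years ✗ → not eligible.
Backup Childcare — dept Support ✓; grade G8 ≥ G6 ✓; age 38 ≥ 25 ✓; not eligible for Gym Reimbursement ✗ → not eligible.
Childcare Subsidy — status full-time ✓; service 3 years ≥ 1 year ✓; age 38 ≥ 25 ✓ → eligible.
Life Insurance — service 3 years ≥ 1 year ✓; 40 hrs/wk ≥ 30 ✓; dept Support ✗ → not eligible.
Floating Holidays — status full-time ✓ (not excluded); service 3 years ≥ 9 months (≈270 days) ✓; dept Support ✓ → eligible.
Legal Services Plan — status full-time ✗ (requires part-time, seasonal, or temporary) → not eligible.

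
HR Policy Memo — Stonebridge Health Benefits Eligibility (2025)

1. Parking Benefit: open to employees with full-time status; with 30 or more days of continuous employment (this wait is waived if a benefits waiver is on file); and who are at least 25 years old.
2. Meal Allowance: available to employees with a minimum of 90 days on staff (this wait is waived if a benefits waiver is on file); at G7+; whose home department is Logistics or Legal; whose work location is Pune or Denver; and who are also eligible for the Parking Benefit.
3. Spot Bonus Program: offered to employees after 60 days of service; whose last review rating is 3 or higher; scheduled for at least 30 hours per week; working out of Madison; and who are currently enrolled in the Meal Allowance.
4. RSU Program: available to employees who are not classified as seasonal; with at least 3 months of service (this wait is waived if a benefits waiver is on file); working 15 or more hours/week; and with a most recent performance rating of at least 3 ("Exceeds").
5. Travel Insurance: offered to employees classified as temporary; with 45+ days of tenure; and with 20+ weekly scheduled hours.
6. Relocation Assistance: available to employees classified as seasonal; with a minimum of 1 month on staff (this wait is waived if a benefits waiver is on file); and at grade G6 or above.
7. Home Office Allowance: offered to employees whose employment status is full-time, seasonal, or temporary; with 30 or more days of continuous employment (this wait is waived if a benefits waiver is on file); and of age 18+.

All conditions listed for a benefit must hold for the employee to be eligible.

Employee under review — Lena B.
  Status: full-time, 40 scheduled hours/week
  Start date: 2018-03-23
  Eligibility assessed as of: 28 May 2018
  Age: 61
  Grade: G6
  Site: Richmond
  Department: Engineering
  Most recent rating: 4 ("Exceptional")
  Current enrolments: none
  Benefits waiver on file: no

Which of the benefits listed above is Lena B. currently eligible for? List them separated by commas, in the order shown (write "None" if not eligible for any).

Parking Benefit, Home Office Allowance

Service from 2018-03-23 to 28 May 2018: 66 days.
Parking Benefit — status full-time ✓; no waiver, service 66 days ≥ 30 days ✓; age 61 ≥ 25 ✓ → eligible.
Meal Allowance — no waiver, service 66 days < 90 days ✗ → not eligible.
Spot Bonus Program — service 66 days ≥ 60 days ✓; rating 4 ≥ 3 ✓; 40 hrs/wk ≥ 30 ✓; site Richmond ✗ (not Madison) → not eligible.
RSU Program — status full-time ✓ (not excluded); no waiver, service 66 days < 3 months (≈90 days) ✗ → not eligible.
Travel Insurance — status full-time ✗ (requires temporary) → not eligible.
Relocation Assistance — status full-time ✗ (requires seasonal) → not eligible.
Home Office Allowance — status full-time ✓; no waiver, service 66 days ≥ 30 days ✓; age 61 ≥ 18 ✓ → eligible.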